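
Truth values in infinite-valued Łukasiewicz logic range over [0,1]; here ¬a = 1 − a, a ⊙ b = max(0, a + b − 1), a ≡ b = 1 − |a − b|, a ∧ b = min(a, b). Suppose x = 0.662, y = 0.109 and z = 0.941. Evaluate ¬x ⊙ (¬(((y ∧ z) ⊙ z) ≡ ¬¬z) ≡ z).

¬x = 1 − 0.662 = 0.338
y ∧ z = min(0.109, 0.941) = 0.109
(y ∧ z) ⊙ z = max(0, 0.109 + 0.941 − 1) = max(0, 0.050) = 0.050
¬z = 1 − 0.941 = 0.059
¬¬z = 1 − 0.059 = 0.941
((y ∧ z) ⊙ z) ≡ ¬¬z = 1 − |0.050 − 0.941| = 1 − 0.891 = 0.109
¬(((y ∧ z) ⊙ z) ≡ ¬¬z) = 1 − 0.109 = 0.891
¬(((y ∧ z) ⊙ z) ≡ ¬¬z) ≡ z = 1 − |0.891 − 0.941| = 1 − 0.050 = 0.950
¬x ⊙ (¬(((y ∧ z) ⊙ z) ≡ ¬¬z) ≡ z) = max(0, 0.338 + 0.950 − 1) = max(0, 0.288) = 0.288

0.288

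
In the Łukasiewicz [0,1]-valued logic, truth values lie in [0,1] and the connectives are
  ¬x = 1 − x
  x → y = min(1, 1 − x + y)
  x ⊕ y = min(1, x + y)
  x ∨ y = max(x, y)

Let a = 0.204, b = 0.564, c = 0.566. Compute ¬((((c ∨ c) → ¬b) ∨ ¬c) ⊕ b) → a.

1.000

c ∨ c = max(0.566, 0.566) = 0.566
¬b = 1 − 0.564 = 0.436
(c ∨ c) → ¬b = min(1, 1 − 0.566 + 0.436) = min(1, 0.870) = 0.870
¬c = 1 − 0.566 = 0.434
((c ∨ c) → ¬b) ∨ ¬c = max(0.870, 0.434) = 0.870
(((c ∨ c) → ¬b) ∨ ¬c) ⊕ b = min(1, 0.870 + 0.564) = min(1, 1.434) = 1.000
¬((((c ∨ c) → ¬b) ∨ ¬c) ⊕ b) = 1 − 1.000 = 0.000
¬((((c ∨ c) → ¬b) ∨ ¬c) ⊕ b) → a = min(1, 1 − 0.000 + 0.204) = min(1, 1.204) = 1.000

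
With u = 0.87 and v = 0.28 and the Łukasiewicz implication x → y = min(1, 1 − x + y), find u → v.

u → v = min(1, 1 − 0.87 + 0.28) = min(1, 0.41) = 0.41
For comparison, the Gödel implication (1 if x ≤ y else y) would give 0.28.

0.41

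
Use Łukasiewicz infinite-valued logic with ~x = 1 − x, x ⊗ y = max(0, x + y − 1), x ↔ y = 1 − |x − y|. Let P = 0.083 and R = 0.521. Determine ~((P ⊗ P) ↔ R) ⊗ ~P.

0.438

P ⊗ P = max(0, 0.083 + 0.083 − 1) = max(0, -0.834) = 0.000
(P ⊗ P) ↔ R = 1 − |0.000 − 0.521| = 1 − 0.521 = 0.479
~((P ⊗ P) ↔ R) = 1 − 0.479 = 0.521
~P = 1 − 0.083 = 0.917
~((P ⊗ P) ↔ R) ⊗ ~P = max(0, 0.521 + 0.917 − 1) = max(0, 0.438) = 0.438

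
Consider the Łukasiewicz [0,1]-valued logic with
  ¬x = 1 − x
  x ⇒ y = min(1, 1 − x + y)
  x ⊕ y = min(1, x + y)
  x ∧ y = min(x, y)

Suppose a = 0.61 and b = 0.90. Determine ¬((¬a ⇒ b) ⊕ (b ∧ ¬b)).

0.00

¬a = 1 − 0.61 = 0.39
¬a ⇒ b = min(1, 1 − 0.39 + 0.90) = min(1, 1.51) = 1.00
¬b = 1 − 0.90 = 0.10
b ∧ ¬b = min(0.90, 0.10) = 0.10
(¬a ⇒ b) ⊕ (b ∧ ¬b) = min(1, 1.00 + 0.10) = min(1, 1.10) = 1.00
¬((¬a ⇒ b) ⊕ (b ∧ ¬b)) = 1 − 1.00 = 0.00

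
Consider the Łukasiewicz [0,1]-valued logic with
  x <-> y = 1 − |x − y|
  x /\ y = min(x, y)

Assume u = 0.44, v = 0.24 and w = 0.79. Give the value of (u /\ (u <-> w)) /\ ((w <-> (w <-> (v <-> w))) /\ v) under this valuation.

u <-> w = 1 − |0.44 − 0.79| = 1 − 0.35 = 0.65
u /\ (u <-> w) = min(0.44, 0.65) = 0.44
v <-> w = 1 − |0.24 − 0.79| = 1 − 0.55 = 0.45
w <-> (v <-> w) = 1 − |0.79 − 0.45| = 1 − 0.34 = 0.66
w <-> (w <-> (v <-> w)) = 1 − |0.79 − 0.66| = 1 − 0.13 = 0.87
(w <-> (w <-> (v <-> w))) /\ v = min(0.87, 0.24) = 0.24
(u /\ (u <-> w)) /\ ((w <-> (w <-> (v <-> w))) /\ v) = min(0.44, 0.24) = 0.24

0.24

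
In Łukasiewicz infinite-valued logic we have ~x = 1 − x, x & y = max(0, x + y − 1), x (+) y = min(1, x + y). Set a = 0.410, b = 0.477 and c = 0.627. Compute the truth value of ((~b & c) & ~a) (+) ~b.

0.523

~b = 1 − 0.477 = 0.523
~b & c = max(0, 0.523 + 0.627 − 1) = max(0, 0.150) = 0.150
~a = 1 − 0.410 = 0.590
(~b & c) & ~a = max(0, 0.150 + 0.590 − 1) = max(0, -0.260) = 0.000
((~b & c) & ~a) (+) ~b = min(1, 0.000 + 0.523) = min(1, 0.523) = 0.523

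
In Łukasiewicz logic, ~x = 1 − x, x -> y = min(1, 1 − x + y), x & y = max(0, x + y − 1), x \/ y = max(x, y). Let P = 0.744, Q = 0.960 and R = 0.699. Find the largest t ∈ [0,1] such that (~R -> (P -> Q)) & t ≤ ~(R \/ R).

~R = 1 − 0.699 = 0.301
P -> Q = min(1, 1 − 0.744 + 0.960) = min(1, 1.216) = 1.000
~R -> (P -> Q) = min(1, 1 − 0.301 + 1.000) = min(1, 1.699) = 1.000
So the left factor is ~R -> (P -> Q) = 1.000.
R \/ R = max(0.699, 0.699) = 0.699
~(R \/ R) = 1 − 0.699 = 0.301
So the right-hand bound is ~(R \/ R) = 0.301.
The residuum of the Łukasiewicz t-norm gives the supremum: min(1, 1 − 1.000 + 0.301).
1 − 1.000 + 0.301 = 0.301, so t = min(1, 0.301) = 0.301.
Check: 1.000 & 0.301 = max(0, 0.301) = 0.301 ≤ 0.301.

0.301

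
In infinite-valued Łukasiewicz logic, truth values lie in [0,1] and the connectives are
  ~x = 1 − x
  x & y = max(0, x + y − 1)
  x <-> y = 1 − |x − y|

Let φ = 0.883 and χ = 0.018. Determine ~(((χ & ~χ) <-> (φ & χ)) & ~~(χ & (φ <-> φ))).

0.982

~χ = 1 − 0.018 = 0.982
χ & ~χ = max(0, 0.018 + 0.982 − 1) = max(0, 0.000) = 0.000
φ & χ = max(0, 0.883 + 0.018 − 1) = max(0, -0.099) = 0.000
(χ & ~χ) <-> (φ & χ) = 1 − |0.000 − 0.000| = 1 − 0.000 = 1.000
φ <-> φ = 1 − |0.883 − 0.883| = 1 − 0.000 = 1.000
χ & (φ <-> φ) = max(0, 0.018 + 1.000 − 1) = max(0, 0.018) = 0.018
~(χ & (φ <-> φ)) = 1 − 0.018 = 0.982
~~(χ & (φ <-> φ)) = 1 − 0.982 = 0.018
((χ & ~χ) <-> (φ & χ)) & ~~(χ & (φ <-> φ)) = max(0, 1.000 + 0.018 − 1) = max(0, 0.018) = 0.018
~(((χ & ~χ) <-> (φ & χ)) & ~~(χ & (φ <-> φ))) = 1 − 0.018 = 0.982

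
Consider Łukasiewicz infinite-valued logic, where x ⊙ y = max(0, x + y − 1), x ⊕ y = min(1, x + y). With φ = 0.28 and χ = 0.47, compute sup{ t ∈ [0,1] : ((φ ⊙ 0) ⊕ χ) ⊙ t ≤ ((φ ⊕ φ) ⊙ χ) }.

0.56

φ ⊙ 0 = max(0, 0.28 + 0.00 − 1) = max(0, -0.72) = 0.00
(φ ⊙ 0) ⊕ χ = min(1, 0.00 + 0.47) = min(1, 0.47) = 0.47
So the left factor is (φ ⊙ 0) ⊕ χ = 0.47.
φ ⊕ φ = min(1, 0.28 + 0.28) = min(1, 0.56) = 0.56
(φ ⊕ φ) ⊙ χ = max(0, 0.56 + 0.47 − 1) = max(0, 0.03) = 0.03
So the right-hand bound is (φ ⊕ φ) ⊙ χ = 0.03.
The residuum of the Łukasiewicz t-norm gives the supremum: min(1, 1 − 0.47 + 0.03).
1 − 0.47 + 0.03 = 0.56, so t = min(1, 0.56) = 0.56.
Check: 0.47 ⊙ 0.56 = max(0, 0.03) = 0.03 ≤ 0.03.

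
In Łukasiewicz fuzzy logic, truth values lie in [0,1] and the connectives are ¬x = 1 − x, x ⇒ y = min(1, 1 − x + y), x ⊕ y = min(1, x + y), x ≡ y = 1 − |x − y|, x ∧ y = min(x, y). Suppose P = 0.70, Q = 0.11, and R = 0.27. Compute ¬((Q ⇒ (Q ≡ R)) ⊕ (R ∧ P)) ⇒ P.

1.00

Q ≡ R = 1 − |0.11 − 0.27| = 1 − 0.16 = 0.84
Q ⇒ (Q ≡ R) = min(1, 1 − 0.11 + 0.84) = min(1, 1.73) = 1.00
R ∧ P = min(0.27, 0.70) = 0.27
(Q ⇒ (Q ≡ R)) ⊕ (R ∧ P) = min(1, 1.00 + 0.27) = min(1, 1.27) = 1.00
¬((Q ⇒ (Q ≡ R)) ⊕ (R ∧ P)) = 1 − 1.00 = 0.00
¬((Q ⇒ (Q ≡ R)) ⊕ (R ∧ P)) ⇒ P = min(1, 1 − 0.00 + 0.70) = min(1, 1.70) = 1.00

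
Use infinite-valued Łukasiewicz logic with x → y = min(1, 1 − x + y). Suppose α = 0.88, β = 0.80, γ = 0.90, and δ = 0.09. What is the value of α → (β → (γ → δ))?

0.51

γ → δ = min(1, 1 − 0.90 + 0.09) = min(1, 0.19) = 0.19
β → (γ → δ) = min(1, 1 − 0.80 + 0.19) = min(1, 0.39) = 0.39
α → (β → (γ → δ)) = min(1, 1 − 0.88 + 0.39) = min(1, 0.51) = 0.51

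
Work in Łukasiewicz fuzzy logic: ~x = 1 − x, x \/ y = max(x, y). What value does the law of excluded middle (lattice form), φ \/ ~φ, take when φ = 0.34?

0.66

~φ = 1 − 0.34 = 0.66
φ \/ ~φ = max(0.34, 0.66) = 0.66
(The value 0.66 < 1 shows this instance is not satisfied; not a Ł∞-tautology — its value is max(a, 1−a).)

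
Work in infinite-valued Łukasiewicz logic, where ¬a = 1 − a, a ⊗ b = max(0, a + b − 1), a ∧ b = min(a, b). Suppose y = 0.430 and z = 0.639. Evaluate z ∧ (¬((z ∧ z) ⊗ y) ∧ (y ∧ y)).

0.430

z ∧ z = min(0.639, 0.639) = 0.639
(z ∧ z) ⊗ y = max(0, 0.639 + 0.430 − 1) = max(0, 0.069) = 0.069
¬((z ∧ z) ⊗ y) = 1 − 0.069 = 0.931
y ∧ y = min(0.430, 0.430) = 0.430
¬((z ∧ z) ⊗ y) ∧ (y ∧ y) = min(0.931, 0.430) = 0.430
z ∧ (¬((z ∧ z) ⊗ y) ∧ (y ∧ y)) = min(0.639, 0.430) = 0.430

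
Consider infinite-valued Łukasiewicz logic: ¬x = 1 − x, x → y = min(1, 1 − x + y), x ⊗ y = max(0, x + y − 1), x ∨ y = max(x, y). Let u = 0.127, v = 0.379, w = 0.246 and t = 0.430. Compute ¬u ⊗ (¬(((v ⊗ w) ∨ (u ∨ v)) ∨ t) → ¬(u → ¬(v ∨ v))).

¬u = 1 − 0.127 = 0.873
v ⊗ w = max(0, 0.379 + 0.246 − 1) = max(0, -0.375) = 0.000
u ∨ v = max(0.127, 0.379) = 0.379
(v ⊗ w) ∨ (u ∨ v) = max(0.000, 0.379) = 0.379
((v ⊗ w) ∨ (u ∨ v)) ∨ t = max(0.379, 0.430) = 0.430
¬(((v ⊗ w) ∨ (u ∨ v)) ∨ t) = 1 − 0.430 = 0.570
v ∨ v = max(0.379, 0.379) = 0.379
¬(v ∨ v) = 1 − 0.379 = 0.621
u → ¬(v ∨ v) = min(1, 1 − 0.127 + 0.621) = min(1, 1.494) = 1.000
¬(u → ¬(v ∨ v)) = 1 − 1.000 = 0.000
¬(((v ⊗ w) ∨ (u ∨ v)) ∨ t) → ¬(u → ¬(v ∨ v)) = min(1, 1 − 0.570 + 0.000) = min(1, 0.430) = 0.430
¬u ⊗ (¬(((v ⊗ w) ∨ (u ∨ v)) ∨ t) → ¬(u → ¬(v ∨ v))) = max(0, 0.873 + 0.430 − 1) = max(0, 0.303) = 0.303

0.303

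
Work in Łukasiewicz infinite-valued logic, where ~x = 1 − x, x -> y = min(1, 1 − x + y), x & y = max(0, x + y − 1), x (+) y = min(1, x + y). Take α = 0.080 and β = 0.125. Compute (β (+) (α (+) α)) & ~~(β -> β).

0.285

α (+) α = min(1, 0.080 + 0.080) = min(1, 0.160) = 0.160
β (+) (α (+) α) = min(1, 0.125 + 0.160) = min(1, 0.285) = 0.285
β -> β = min(1, 1 − 0.125 + 0.125) = min(1, 1.000) = 1.000
~(β -> β) = 1 − 1.000 = 0.000
~~(β -> β) = 1 − 0.000 = 1.000
(β (+) (α (+) α)) & ~~(β -> β) = max(0, 0.285 + 1.000 − 1) = max(0, 0.285) = 0.285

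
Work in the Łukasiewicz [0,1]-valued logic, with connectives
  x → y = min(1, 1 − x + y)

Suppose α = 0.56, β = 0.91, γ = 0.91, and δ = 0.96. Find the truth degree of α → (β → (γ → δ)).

γ → δ = min(1, 1 − 0.91 + 0.96) = min(1, 1.05) = 1.00
β → (γ → δ) = min(1, 1 − 0.91 + 1.00) = min(1, 1.09) = 1.00
α → (β → (γ → δ)) = min(1, 1 − 0.56 + 1.00) = min(1, 1.44) = 1.00

1.00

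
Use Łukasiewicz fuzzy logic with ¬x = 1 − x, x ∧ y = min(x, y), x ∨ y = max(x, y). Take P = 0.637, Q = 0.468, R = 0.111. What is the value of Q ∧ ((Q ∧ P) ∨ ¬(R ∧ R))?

Q ∧ P = min(0.468, 0.637) = 0.468
R ∧ R = min(0.111, 0.111) = 0.111
¬(R ∧ R) = 1 − 0.111 = 0.889
(Q ∧ P) ∨ ¬(R ∧ R) = max(0.468, 0.889) = 0.889
Q ∧ ((Q ∧ P) ∨ ¬(R ∧ R)) = min(0.468, 0.889) = 0.468

0.468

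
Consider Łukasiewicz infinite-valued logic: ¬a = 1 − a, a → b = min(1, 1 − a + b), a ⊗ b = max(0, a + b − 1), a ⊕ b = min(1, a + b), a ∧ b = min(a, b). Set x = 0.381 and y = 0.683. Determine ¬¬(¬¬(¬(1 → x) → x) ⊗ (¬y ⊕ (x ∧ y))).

1 → x = min(1, 1 − 1.000 + 0.381) = min(1, 0.381) = 0.381
¬(1 → x) = 1 − 0.381 = 0.619
¬(1 → x) → x = min(1, 1 − 0.619 + 0.381) = min(1, 0.762) = 0.762
¬(¬(1 → x) → x) = 1 − 0.762 = 0.238
¬¬(¬(1 → x) → x) = 1 − 0.238 = 0.762
¬y = 1 − 0.683 = 0.317
x ∧ y = min(0.381, 0.683) = 0.381
¬y ⊕ (x ∧ y) = min(1, 0.317 + 0.381) = min(1, 0.698) = 0.698
¬¬(¬(1 → x) → x) ⊗ (¬y ⊕ (x ∧ y)) = max(0, 0.762 + 0.698 − 1) = max(0, 0.460) = 0.460
¬(¬¬(¬(1 → x) → x) ⊗ (¬y ⊕ (x ∧ y))) = 1 − 0.460 = 0.540
¬¬(¬¬(¬(1 → x) → x) ⊗ (¬y ⊕ (x ∧ y))) = 1 − 0.540 = 0.460

0.460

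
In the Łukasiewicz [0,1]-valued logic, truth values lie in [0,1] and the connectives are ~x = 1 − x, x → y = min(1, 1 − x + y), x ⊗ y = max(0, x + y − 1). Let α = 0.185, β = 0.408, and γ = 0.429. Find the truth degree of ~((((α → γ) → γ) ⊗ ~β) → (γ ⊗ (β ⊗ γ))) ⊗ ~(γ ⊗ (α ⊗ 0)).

0.021

α → γ = min(1, 1 − 0.185 + 0.429) = min(1, 1.244) = 1.000
(α → γ) → γ = min(1, 1 − 1.000 + 0.429) = min(1, 0.429) = 0.429
~β = 1 − 0.408 = 0.592
((α → γ) → γ) ⊗ ~β = max(0, 0.429 + 0.592 − 1) = max(0, 0.021) = 0.021
β ⊗ γ = max(0, 0.408 + 0.429 − 1) = max(0, -0.163) = 0.000
γ ⊗ (β ⊗ γ) = max(0, 0.429 + 0.000 − 1) = max(0, -0.571) = 0.000
(((α → γ) → γ) ⊗ ~β) → (γ ⊗ (β ⊗ γ)) = min(1, 1 − 0.021 + 0.000) = min(1, 0.979) = 0.979
~((((α → γ) → γ) ⊗ ~β) → (γ ⊗ (β ⊗ γ))) = 1 − 0.979 = 0.021
α ⊗ 0 = max(0, 0.185 + 0.000 − 1) = max(0, -0.815) = 0.000
γ ⊗ (α ⊗ 0) = max(0, 0.429 + 0.000 − 1) = max(0, -0.571) = 0.000
~(γ ⊗ (α ⊗ 0)) = 1 − 0.000 = 1.000
~((((α → γ) → γ) ⊗ ~β) → (γ ⊗ (β ⊗ γ))) ⊗ ~(γ ⊗ (α ⊗ 0)) = max(0, 0.021 + 1.000 − 1) = max(0, 0.021) = 0.021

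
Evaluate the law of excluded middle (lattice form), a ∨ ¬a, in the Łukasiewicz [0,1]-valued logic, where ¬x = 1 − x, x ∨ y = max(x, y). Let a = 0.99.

0.99

¬a = 1 − 0.99 = 0.01
a ∨ ¬a = max(0.99, 0.01) = 0.99
(The value 0.99 < 1 shows this instance is not satisfied; not a Ł∞-tautology — its value is max(a, 1−a).)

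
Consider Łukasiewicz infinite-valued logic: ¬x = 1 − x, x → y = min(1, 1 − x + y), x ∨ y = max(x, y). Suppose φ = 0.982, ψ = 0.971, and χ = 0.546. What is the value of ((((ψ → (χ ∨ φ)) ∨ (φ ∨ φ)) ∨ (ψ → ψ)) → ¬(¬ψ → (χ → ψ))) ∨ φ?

0.982

χ ∨ φ = max(0.546, 0.982) = 0.982
ψ → (χ ∨ φ) = min(1, 1 − 0.971 + 0.982) = min(1, 1.011) = 1.000
φ ∨ φ = max(0.982, 0.982) = 0.982
(ψ → (χ ∨ φ)) ∨ (φ ∨ φ) = max(1.000, 0.982) = 1.000
ψ → ψ = min(1, 1 − 0.971 + 0.971) = min(1, 1.000) = 1.000
((ψ → (χ ∨ φ)) ∨ (φ ∨ φ)) ∨ (ψ → ψ) = max(1.000, 1.000) = 1.000
¬ψ = 1 − 0.971 = 0.029
χ → ψ = min(1, 1 − 0.546 + 0.971) = min(1, 1.425) = 1.000
¬ψ → (χ → ψ) = min(1, 1 − 0.029 + 1.000) = min(1, 1.971) = 1.000
¬(¬ψ → (χ → ψ)) = 1 − 1.000 = 0.000
(((ψ → (χ ∨ φ)) ∨ (φ ∨ φ)) ∨ (ψ → ψ)) → ¬(¬ψ → (χ → ψ)) = min(1, 1 − 1.000 + 0.000) = min(1, 0.000) = 0.000
((((ψ → (χ ∨ φ)) ∨ (φ ∨ φ)) ∨ (ψ → ψ)) → ¬(¬ψ → (χ → ψ))) ∨ φ = max(0.000, 0.982) = 0.982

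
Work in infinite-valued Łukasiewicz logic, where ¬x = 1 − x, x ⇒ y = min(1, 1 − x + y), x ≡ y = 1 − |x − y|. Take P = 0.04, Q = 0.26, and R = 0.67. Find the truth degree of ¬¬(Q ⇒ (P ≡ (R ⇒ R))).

0.78

R ⇒ R = min(1, 1 − 0.67 + 0.67) = min(1, 1.00) = 1.00
P ≡ (R ⇒ R) = 1 − |0.04 − 1.00| = 1 − 0.96 = 0.04
Q ⇒ (P ≡ (R ⇒ R)) = min(1, 1 − 0.26 + 0.04) = min(1, 0.78) = 0.78
¬(Q ⇒ (P ≡ (R ⇒ R))) = 1 − 0.78 = 0.22
¬¬(Q ⇒ (P ≡ (R ⇒ R))) = 1 − 0.22 = 0.78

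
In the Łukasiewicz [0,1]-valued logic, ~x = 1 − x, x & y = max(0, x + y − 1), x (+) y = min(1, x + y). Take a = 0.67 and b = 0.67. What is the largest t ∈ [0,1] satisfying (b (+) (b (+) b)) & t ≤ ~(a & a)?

b (+) b = min(1, 0.67 + 0.67) = min(1, 1.34) = 1.00
b (+) (b (+) b) = min(1, 0.67 + 1.00) = min(1, 1.67) = 1.00
So the left factor is b (+) (b (+) b) = 1.00.
a & a = max(0, 0.67 + 0.67 − 1) = max(0, 0.34) = 0.34
~(a & a) = 1 − 0.34 = 0.66
So the right-hand bound is ~(a & a) = 0.66.
The residuum of the Łukasiewicz t-norm gives the supremum: min(1, 1 − 1.00 + 0.66).
1 − 1.00 + 0.66 = 0.66, so t = min(1, 0.66) = 0.66.
Check: 1.00 & 0.66 = max(0, 0.66) = 0.66 ≤ 0.66.

0.66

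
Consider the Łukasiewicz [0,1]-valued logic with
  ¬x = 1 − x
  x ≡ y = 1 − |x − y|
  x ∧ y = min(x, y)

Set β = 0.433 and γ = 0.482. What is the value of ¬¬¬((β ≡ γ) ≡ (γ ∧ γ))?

β ≡ γ = 1 − |0.433 − 0.482| = 1 − 0.049 = 0.951
γ ∧ γ = min(0.482, 0.482) = 0.482
(β ≡ γ) ≡ (γ ∧ γ) = 1 − |0.951 − 0.482| = 1 − 0.469 = 0.531
¬((β ≡ γ) ≡ (γ ∧ γ)) = 1 − 0.531 = 0.469
¬¬((β ≡ γ) ≡ (γ ∧ γ)) = 1 − 0.469 = 0.531
¬¬¬((β ≡ γ) ≡ (γ ∧ γ)) = 1 − 0.531 = 0.469

0.469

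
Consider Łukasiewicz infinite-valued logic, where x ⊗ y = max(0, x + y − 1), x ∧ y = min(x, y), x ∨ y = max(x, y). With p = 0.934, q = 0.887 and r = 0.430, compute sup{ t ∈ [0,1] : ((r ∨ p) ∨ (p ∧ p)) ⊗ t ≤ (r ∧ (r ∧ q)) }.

r ∨ p = max(0.430, 0.934) = 0.934
p ∧ p = min(0.934, 0.934) = 0.934
(r ∨ p) ∨ (p ∧ p) = max(0.934, 0.934) = 0.934
So the left factor is (r ∨ p) ∨ (p ∧ p) = 0.934.
r ∧ q = min(0.430, 0.887) = 0.430
r ∧ (r ∧ q) = min(0.430, 0.430) = 0.430
So the right-hand bound is r ∧ (r ∧ q) = 0.430.
The residuum of the Łukasiewicz t-norm gives the supremum: min(1, 1 − 0.934 + 0.430).
1 − 0.934 + 0.430 = 0.496, so t = min(1, 0.496) = 0.496.
Check: 0.934 ⊗ 0.496 = max(0, 0.430) = 0.430 ≤ 0.430.

0.496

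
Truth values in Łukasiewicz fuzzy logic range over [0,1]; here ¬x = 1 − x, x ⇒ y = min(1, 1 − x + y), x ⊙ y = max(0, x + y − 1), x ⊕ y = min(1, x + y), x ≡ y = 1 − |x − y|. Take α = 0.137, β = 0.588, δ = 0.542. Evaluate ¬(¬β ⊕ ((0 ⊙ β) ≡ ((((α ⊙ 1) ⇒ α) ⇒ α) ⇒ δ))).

0.588

¬β = 1 − 0.588 = 0.412
0 ⊙ β = max(0, 0.000 + 0.588 − 1) = max(0, -0.412) = 0.000
α ⊙ 1 = max(0, 0.137 + 1.000 − 1) = max(0, 0.137) = 0.137
(α ⊙ 1) ⇒ α = min(1, 1 − 0.137 + 0.137) = min(1, 1.000) = 1.000
((α ⊙ 1) ⇒ α) ⇒ α = min(1, 1 − 1.000 + 0.137) = min(1, 0.137) = 0.137
(((α ⊙ 1) ⇒ α) ⇒ α) ⇒ δ = min(1, 1 − 0.137 + 0.542) = min(1, 1.405) = 1.000
(0 ⊙ β) ≡ ((((α ⊙ 1) ⇒ α) ⇒ α) ⇒ δ) = 1 − |0.000 − 1.000| = 1 − 1.000 = 0.000
¬β ⊕ ((0 ⊙ β) ≡ ((((α ⊙ 1) ⇒ α) ⇒ α) ⇒ δ)) = min(1, 0.412 + 0.000) = min(1, 0.412) = 0.412
¬(¬β ⊕ ((0 ⊙ β) ≡ ((((α ⊙ 1) ⇒ α) ⇒ α) ⇒ δ))) = 1 − 0.412 = 0.588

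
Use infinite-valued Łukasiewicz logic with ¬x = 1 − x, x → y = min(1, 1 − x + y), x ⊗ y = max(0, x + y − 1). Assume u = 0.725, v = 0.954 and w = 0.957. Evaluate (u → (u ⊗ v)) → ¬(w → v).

0.049

u ⊗ v = max(0, 0.725 + 0.954 − 1) = max(0, 0.679) = 0.679
u → (u ⊗ v) = min(1, 1 − 0.725 + 0.679) = min(1, 0.954) = 0.954
w → v = min(1, 1 − 0.957 + 0.954) = min(1, 0.997) = 0.997
¬(w → v) = 1 − 0.997 = 0.003
(u → (u ⊗ v)) → ¬(w → v) = min(1, 1 − 0.954 + 0.003) = min(1, 0.049) = 0.049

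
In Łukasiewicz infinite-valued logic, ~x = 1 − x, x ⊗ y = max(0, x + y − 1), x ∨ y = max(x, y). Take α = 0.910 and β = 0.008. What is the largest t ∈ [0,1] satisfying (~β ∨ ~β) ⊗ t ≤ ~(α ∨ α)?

~β = 1 − 0.008 = 0.992
~β ∨ ~β = max(0.992, 0.992) = 0.992
So the left factor is ~β ∨ ~β = 0.992.
α ∨ α = max(0.910, 0.910) = 0.910
~(α ∨ α) = 1 − 0.910 = 0.090
So the right-hand bound is ~(α ∨ α) = 0.090.
The residuum of the Łukasiewicz t-norm gives the supremum: min(1, 1 − 0.992 + 0.090).
1 − 0.992 + 0.090 = 0.098, so t = min(1, 0.098) = 0.098.
Check: 0.992 ⊗ 0.098 = max(0, 0.090) = 0.090 ≤ 0.090.

0.098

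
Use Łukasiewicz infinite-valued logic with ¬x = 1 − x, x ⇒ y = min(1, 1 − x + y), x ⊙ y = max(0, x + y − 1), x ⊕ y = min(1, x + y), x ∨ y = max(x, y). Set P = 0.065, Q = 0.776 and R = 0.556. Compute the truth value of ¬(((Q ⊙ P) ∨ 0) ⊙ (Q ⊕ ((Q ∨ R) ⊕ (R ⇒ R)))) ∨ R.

Q ⊙ P = max(0, 0.776 + 0.065 − 1) = max(0, -0.159) = 0.000
(Q ⊙ P) ∨ 0 = max(0.000, 0.000) = 0.000
Q ∨ R = max(0.776, 0.556) = 0.776
R ⇒ R = min(1, 1 − 0.556 + 0.556) = min(1, 1.000) = 1.000
(Q ∨ R) ⊕ (R ⇒ R) = min(1, 0.776 + 1.000) = min(1, 1.776) = 1.000
Q ⊕ ((Q ∨ R) ⊕ (R ⇒ R)) = min(1, 0.776 + 1.000) = min(1, 1.776) = 1.000
((Q ⊙ P) ∨ 0) ⊙ (Q ⊕ ((Q ∨ R) ⊕ (R ⇒ R))) = max(0, 0.000 + 1.000 − 1) = max(0, 0.000) = 0.000
¬(((Q ⊙ P) ∨ 0) ⊙ (Q ⊕ ((Q ∨ R) ⊕ (R ⇒ R)))) = 1 − 0.000 = 1.000
¬(((Q ⊙ P) ∨ 0) ⊙ (Q ⊕ ((Q ∨ R) ⊕ (R ⇒ R)))) ∨ R = max(1.000, 0.556) = 1.000

1.000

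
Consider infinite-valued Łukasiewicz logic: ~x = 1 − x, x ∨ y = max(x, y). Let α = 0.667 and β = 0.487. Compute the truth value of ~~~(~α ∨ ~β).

~α = 1 − 0.667 = 0.333
~β = 1 − 0.487 = 0.513
~α ∨ ~β = max(0.333, 0.513) = 0.513
~(~α ∨ ~β) = 1 − 0.513 = 0.487
~~(~α ∨ ~β) = 1 − 0.487 = 0.513
~~~(~α ∨ ~β) = 1 − 0.513 = 0.487

0.487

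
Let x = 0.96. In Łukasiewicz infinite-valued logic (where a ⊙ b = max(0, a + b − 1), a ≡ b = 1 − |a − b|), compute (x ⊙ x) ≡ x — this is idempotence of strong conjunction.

x ⊙ x = max(0, 0.96 + 0.96 − 1) = max(0, 0.92) = 0.92
(x ⊙ x) ≡ x = 1 − |0.92 − 0.96| = 1 − 0.04 = 0.96
(The value 0.96 < 1 shows this instance is not satisfied; fails in Ł∞ since a ⊗ a = max(0, 2a−1) ≠ a in general.)

0.96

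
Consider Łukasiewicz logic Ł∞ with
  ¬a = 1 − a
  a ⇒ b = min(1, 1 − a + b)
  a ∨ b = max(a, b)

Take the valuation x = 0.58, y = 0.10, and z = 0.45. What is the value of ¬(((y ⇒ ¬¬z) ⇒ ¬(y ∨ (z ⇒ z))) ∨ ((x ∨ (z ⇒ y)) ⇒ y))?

¬z = 1 − 0.45 = 0.55
¬¬z = 1 − 0.55 = 0.45
y ⇒ ¬¬z = min(1, 1 − 0.10 + 0.45) = min(1, 1.35) = 1.00
z ⇒ z = min(1, 1 − 0.45 + 0.45) = min(1, 1.00) = 1.00
y ∨ (z ⇒ z) = max(0.10, 1.00) = 1.00
¬(y ∨ (z ⇒ z)) = 1 − 1.00 = 0.00
(y ⇒ ¬¬z) ⇒ ¬(y ∨ (z ⇒ z)) = min(1, 1 − 1.00 + 0.00) = min(1, 0.00) = 0.00
z ⇒ y = min(1, 1 − 0.45 + 0.10) = min(1, 0.65) = 0.65
x ∨ (z ⇒ y) = max(0.58, 0.65) = 0.65
(x ∨ (z ⇒ y)) ⇒ y = min(1, 1 − 0.65 + 0.10) = min(1, 0.45) = 0.45
((y ⇒ ¬¬z) ⇒ ¬(y ∨ (z ⇒ z))) ∨ ((x ∨ (z ⇒ y)) ⇒ y) = max(0.00, 0.45) = 0.45
¬(((y ⇒ ¬¬z) ⇒ ¬(y ∨ (z ⇒ z))) ∨ ((x ∨ (z ⇒ y)) ⇒ y)) = 1 − 0.45 = 0.55

0.55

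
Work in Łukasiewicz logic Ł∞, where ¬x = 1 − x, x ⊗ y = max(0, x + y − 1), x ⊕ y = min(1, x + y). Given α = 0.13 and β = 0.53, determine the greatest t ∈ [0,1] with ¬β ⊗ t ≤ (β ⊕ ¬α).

1.00

¬β = 1 − 0.53 = 0.47
So the left factor is ¬β = 0.47.
¬α = 1 − 0.13 = 0.87
β ⊕ ¬α = min(1, 0.53 + 0.87) = min(1, 1.40) = 1.00
So the right-hand bound is β ⊕ ¬α = 1.00.
The residuum of the Łukasiewicz t-norm gives the supremum: min(1, 1 − 0.47 + 1.00).
1 − 0.47 + 1.00 = 1.53, so t = min(1, 1.53) = 1.00.
Check: 0.47 ⊗ 1.00 = max(0, 0.47) = 0.47 ≤ 1.00.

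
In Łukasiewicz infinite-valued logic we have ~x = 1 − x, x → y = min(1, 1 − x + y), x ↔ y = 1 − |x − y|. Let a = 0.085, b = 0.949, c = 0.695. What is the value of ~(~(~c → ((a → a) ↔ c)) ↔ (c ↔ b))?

~c = 1 − 0.695 = 0.305
a → a = min(1, 1 − 0.085 + 0.085) = min(1, 1.000) = 1.000
(a → a) ↔ c = 1 − |1.000 − 0.695| = 1 − 0.305 = 0.695
~c → ((a → a) ↔ c) = min(1, 1 − 0.305 + 0.695) = min(1, 1.390) = 1.000
~(~c → ((a → a) ↔ c)) = 1 − 1.000 = 0.000
c ↔ b = 1 − |0.695 − 0.949| = 1 − 0.254 = 0.746
~(~c → ((a → a) ↔ c)) ↔ (c ↔ b) = 1 − |0.000 − 0.746| = 1 − 0.746 = 0.254
~(~(~c → ((a → a) ↔ c)) ↔ (c ↔ b)) = 1 − 0.254 = 0.746

0.746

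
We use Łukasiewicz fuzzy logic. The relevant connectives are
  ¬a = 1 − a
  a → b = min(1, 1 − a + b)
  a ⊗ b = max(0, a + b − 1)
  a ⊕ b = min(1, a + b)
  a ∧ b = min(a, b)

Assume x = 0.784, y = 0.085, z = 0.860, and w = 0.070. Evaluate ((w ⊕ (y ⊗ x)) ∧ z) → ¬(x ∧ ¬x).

y ⊗ x = max(0, 0.085 + 0.784 − 1) = max(0, -0.131) = 0.000
w ⊕ (y ⊗ x) = min(1, 0.070 + 0.000) = min(1, 0.070) = 0.070
(w ⊕ (y ⊗ x)) ∧ z = min(0.070, 0.860) = 0.070
¬x = 1 − 0.784 = 0.216
x ∧ ¬x = min(0.784, 0.216) = 0.216
¬(x ∧ ¬x) = 1 − 0.216 = 0.784
((w ⊕ (y ⊗ x)) ∧ z) → ¬(x ∧ ¬x) = min(1, 1 − 0.070 + 0.784) = min(1, 1.714) = 1.000

1.000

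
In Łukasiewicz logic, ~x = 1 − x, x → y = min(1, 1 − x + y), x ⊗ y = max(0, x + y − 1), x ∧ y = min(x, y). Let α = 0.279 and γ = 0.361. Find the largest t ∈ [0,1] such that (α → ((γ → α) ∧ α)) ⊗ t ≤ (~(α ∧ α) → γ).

γ → α = min(1, 1 − 0.361 + 0.279) = min(1, 0.918) = 0.918
(γ → α) ∧ α = min(0.918, 0.279) = 0.279
α → ((γ → α) ∧ α) = min(1, 1 − 0.279 + 0.279) = min(1, 1.000) = 1.000
So the left factor is α → ((γ → α) ∧ α) = 1.000.
α ∧ α = min(0.279, 0.279) = 0.279
~(α ∧ α) = 1 − 0.279 = 0.721
~(α ∧ α) → γ = min(1, 1 − 0.721 + 0.361) = min(1, 0.640) = 0.640
So the right-hand bound is ~(α ∧ α) → γ = 0.640.
The residuum of the Łukasiewicz t-norm gives the supremum: min(1, 1 − 1.000 + 0.640).
1 − 1.000 + 0.640 = 0.640, so t = min(1, 0.640) = 0.640.
Check: 1.000 ⊗ 0.640 = max(0, 0.640) = 0.640 ≤ 0.640.

0.640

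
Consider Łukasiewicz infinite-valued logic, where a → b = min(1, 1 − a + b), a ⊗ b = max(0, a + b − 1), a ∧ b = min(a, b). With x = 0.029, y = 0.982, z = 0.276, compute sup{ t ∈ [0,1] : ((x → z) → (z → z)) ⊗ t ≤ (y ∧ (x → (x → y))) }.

x → z = min(1, 1 − 0.029 + 0.276) = min(1, 1.247) = 1.000
z → z = min(1, 1 − 0.276 + 0.276) = min(1, 1.000) = 1.000
(x → z) → (z → z) = min(1, 1 − 1.000 + 1.000) = min(1, 1.000) = 1.000
So the left factor is (x → z) → (z → z) = 1.000.
x → y = min(1, 1 − 0.029 + 0.982) = min(1, 1.953) = 1.000
x → (x → y) = min(1, 1 − 0.029 + 1.000) = min(1, 1.971) = 1.000
y ∧ (x → (x → y)) = min(0.982, 1.000) = 0.982
So the right-hand bound is y ∧ (x → (x → y)) = 0.982.
The residuum of the Łukasiewicz t-norm gives the supremum: min(1, 1 − 1.000 + 0.982).
1 − 1.000 + 0.982 = 0.982, so t = min(1, 0.982) = 0.982.
Check: 1.000 ⊗ 0.982 = max(0, 0.982) = 0.982 ≤ 0.982.

0.982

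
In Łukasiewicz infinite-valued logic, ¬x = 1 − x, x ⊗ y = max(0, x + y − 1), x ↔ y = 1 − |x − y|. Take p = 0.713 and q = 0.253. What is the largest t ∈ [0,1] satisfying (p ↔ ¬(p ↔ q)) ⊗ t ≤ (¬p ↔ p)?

0.827

p ↔ q = 1 − |0.713 − 0.253| = 1 − 0.460 = 0.540
¬(p ↔ q) = 1 − 0.540 = 0.460
p ↔ ¬(p ↔ q) = 1 − |0.713 − 0.460| = 1 − 0.253 = 0.747
So the left factor is p ↔ ¬(p ↔ q) = 0.747.
¬p = 1 − 0.713 = 0.287
¬p ↔ p = 1 − |0.287 − 0.713| = 1 − 0.426 = 0.574
So the right-hand bound is ¬p ↔ p = 0.574.
The residuum of the Łukasiewicz t-norm gives the supremum: min(1, 1 − 0.747 + 0.574).
1 − 0.747 + 0.574 = 0.827, so t = min(1, 0.827) = 0.827.
Check: 0.747 ⊗ 0.827 = max(0, 0.574) = 0.574 ≤ 0.574.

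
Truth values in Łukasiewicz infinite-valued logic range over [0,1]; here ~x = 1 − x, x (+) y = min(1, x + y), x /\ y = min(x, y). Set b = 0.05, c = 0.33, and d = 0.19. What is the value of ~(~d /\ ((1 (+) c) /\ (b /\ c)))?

~d = 1 − 0.19 = 0.81
1 (+) c = min(1, 1.00 + 0.33) = min(1, 1.33) = 1.00
b /\ c = min(0.05, 0.33) = 0.05
(1 (+) c) /\ (b /\ c) = min(1.00, 0.05) = 0.05
~d /\ ((1 (+) c) /\ (b /\ c)) = min(0.81, 0.05) = 0.05
~(~d /\ ((1 (+) c) /\ (b /\ c))) = 1 − 0.05 = 0.95

0.95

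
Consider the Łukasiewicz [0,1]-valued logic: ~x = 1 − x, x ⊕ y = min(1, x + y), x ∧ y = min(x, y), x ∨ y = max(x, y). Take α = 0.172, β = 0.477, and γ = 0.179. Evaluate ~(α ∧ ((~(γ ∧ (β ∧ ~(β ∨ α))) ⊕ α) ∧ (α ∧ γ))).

0.828

β ∨ α = max(0.477, 0.172) = 0.477
~(β ∨ α) = 1 − 0.477 = 0.523
β ∧ ~(β ∨ α) = min(0.477, 0.523) = 0.477
γ ∧ (β ∧ ~(β ∨ α)) = min(0.179, 0.477) = 0.179
~(γ ∧ (β ∧ ~(β ∨ α))) = 1 − 0.179 = 0.821
~(γ ∧ (β ∧ ~(β ∨ α))) ⊕ α = min(1, 0.821 + 0.172) = min(1, 0.993) = 0.993
α ∧ γ = min(0.172, 0.179) = 0.172
(~(γ ∧ (β ∧ ~(β ∨ α))) ⊕ α) ∧ (α ∧ γ) = min(0.993, 0.172) = 0.172
α ∧ ((~(γ ∧ (β ∧ ~(β ∨ α))) ⊕ α) ∧ (α ∧ γ)) = min(0.172, 0.172) = 0.172
~(α ∧ ((~(γ ∧ (β ∧ ~(β ∨ α))) ⊕ α) ∧ (α ∧ γ))) = 1 − 0.172 = 0.828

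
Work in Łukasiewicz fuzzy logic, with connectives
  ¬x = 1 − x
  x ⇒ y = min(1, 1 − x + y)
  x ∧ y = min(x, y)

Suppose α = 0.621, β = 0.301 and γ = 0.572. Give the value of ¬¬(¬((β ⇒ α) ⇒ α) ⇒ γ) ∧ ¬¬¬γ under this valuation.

β ⇒ α = min(1, 1 − 0.301 + 0.621) = min(1, 1.320) = 1.000
(β ⇒ α) ⇒ α = min(1, 1 − 1.000 + 0.621) = min(1, 0.621) = 0.621
¬((β ⇒ α) ⇒ α) = 1 − 0.621 = 0.379
¬((β ⇒ α) ⇒ α) ⇒ γ = min(1, 1 − 0.379 + 0.572) = min(1, 1.193) = 1.000
¬(¬((β ⇒ α) ⇒ α) ⇒ γ) = 1 − 1.000 = 0.000
¬¬(¬((β ⇒ α) ⇒ α) ⇒ γ) = 1 − 0.000 = 1.000
¬γ = 1 − 0.572 = 0.428
¬¬γ = 1 − 0.428 = 0.572
¬¬¬γ = 1 − 0.572 = 0.428
¬¬(¬((β ⇒ α) ⇒ α) ⇒ γ) ∧ ¬¬¬γ = min(1.000, 0.428) = 0.428

0.428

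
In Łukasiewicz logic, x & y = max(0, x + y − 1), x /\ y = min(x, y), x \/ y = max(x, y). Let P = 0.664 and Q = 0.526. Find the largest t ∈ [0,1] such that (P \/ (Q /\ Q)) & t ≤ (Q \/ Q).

Q /\ Q = min(0.526, 0.526) = 0.526
P \/ (Q /\ Q) = max(0.664, 0.526) = 0.664
So the left factor is P \/ (Q /\ Q) = 0.664.
Q \/ Q = max(0.526, 0.526) = 0.526
So the right-hand bound is Q \/ Q = 0.526.
The residuum of the Łukasiewicz t-norm gives the supremum: min(1, 1 − 0.664 + 0.526).
1 − 0.664 + 0.526 = 0.862, so t = min(1, 0.862) = 0.862.
Check: 0.664 & 0.862 = max(0, 0.526) = 0.526 ≤ 0.526.

0.862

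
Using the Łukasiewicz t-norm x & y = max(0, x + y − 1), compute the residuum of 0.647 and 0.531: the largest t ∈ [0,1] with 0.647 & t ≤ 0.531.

The residuum of the Łukasiewicz t-norm gives the supremum: min(1, 1 − 0.647 + 0.531).
1 − 0.647 + 0.531 = 0.884, so t = min(1, 0.884) = 0.884.
Check: 0.647 & 0.884 = max(0, 0.531) = 0.531 ≤ 0.531.

0.884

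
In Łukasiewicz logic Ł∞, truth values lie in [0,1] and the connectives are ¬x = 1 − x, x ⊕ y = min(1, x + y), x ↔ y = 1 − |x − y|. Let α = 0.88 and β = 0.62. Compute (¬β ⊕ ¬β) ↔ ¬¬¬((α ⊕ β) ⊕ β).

¬β = 1 − 0.62 = 0.38
¬β ⊕ ¬β = min(1, 0.38 + 0.38) = min(1, 0.76) = 0.76
α ⊕ β = min(1, 0.88 + 0.62) = min(1, 1.50) = 1.00
(α ⊕ β) ⊕ β = min(1, 1.00 + 0.62) = min(1, 1.62) = 1.00
¬((α ⊕ β) ⊕ β) = 1 − 1.00 = 0.00
¬¬((α ⊕ β) ⊕ β) = 1 − 0.00 = 1.00
¬¬¬((α ⊕ β) ⊕ β) = 1 − 1.00 = 0.00
(¬β ⊕ ¬β) ↔ ¬¬¬((α ⊕ β) ⊕ β) = 1 − |0.76 − 0.00| = 1 − 0.76 = 0.24

0.24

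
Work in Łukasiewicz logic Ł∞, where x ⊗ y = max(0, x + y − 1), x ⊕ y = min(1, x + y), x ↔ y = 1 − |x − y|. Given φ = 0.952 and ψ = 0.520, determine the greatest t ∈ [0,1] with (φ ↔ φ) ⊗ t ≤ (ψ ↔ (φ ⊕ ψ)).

0.520

φ ↔ φ = 1 − |0.952 − 0.952| = 1 − 0.000 = 1.000
So the left factor is φ ↔ φ = 1.000.
φ ⊕ ψ = min(1, 0.952 + 0.520) = min(1, 1.472) = 1.000
ψ ↔ (φ ⊕ ψ) = 1 − |0.520 − 1.000| = 1 − 0.480 = 0.520
So the right-hand bound is ψ ↔ (φ ⊕ ψ) = 0.520.
The residuum of the Łukasiewicz t-norm gives the supremum: min(1, 1 − 1.000 + 0.520).
1 − 1.000 + 0.520 = 0.520, so t = min(1, 0.520) = 0.520.
Check: 1.000 ⊗ 0.520 = max(0, 0.520) = 0.520 ≤ 0.520.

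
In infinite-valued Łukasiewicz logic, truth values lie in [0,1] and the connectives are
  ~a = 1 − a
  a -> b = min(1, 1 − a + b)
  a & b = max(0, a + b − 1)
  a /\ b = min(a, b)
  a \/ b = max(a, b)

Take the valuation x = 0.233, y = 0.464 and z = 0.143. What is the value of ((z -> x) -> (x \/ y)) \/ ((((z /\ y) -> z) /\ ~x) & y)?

0.464

z -> x = min(1, 1 − 0.143 + 0.233) = min(1, 1.090) = 1.000
x \/ y = max(0.233, 0.464) = 0.464
(z -> x) -> (x \/ y) = min(1, 1 − 1.000 + 0.464) = min(1, 0.464) = 0.464
z /\ y = min(0.143, 0.464) = 0.143
(z /\ y) -> z = min(1, 1 − 0.143 + 0.143) = min(1, 1.000) = 1.000
~x = 1 − 0.233 = 0.767
((z /\ y) -> z) /\ ~x = min(1.000, 0.767) = 0.767
(((z /\ y) -> z) /\ ~x) & y = max(0, 0.767 + 0.464 − 1) = max(0, 0.231) = 0.231
((z -> x) -> (x \/ y)) \/ ((((z /\ y) -> z) /\ ~x) & y) = max(0.464, 0.231) = 0.464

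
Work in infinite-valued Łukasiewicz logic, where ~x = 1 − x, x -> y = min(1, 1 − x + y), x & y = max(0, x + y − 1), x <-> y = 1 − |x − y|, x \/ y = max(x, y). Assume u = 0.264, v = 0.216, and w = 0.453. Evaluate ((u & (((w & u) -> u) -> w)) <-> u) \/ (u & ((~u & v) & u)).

0.736

w & u = max(0, 0.453 + 0.264 − 1) = max(0, -0.283) = 0.000
(w & u) -> u = min(1, 1 − 0.000 + 0.264) = min(1, 1.264) = 1.000
((w & u) -> u) -> w = min(1, 1 − 1.000 + 0.453) = min(1, 0.453) = 0.453
u & (((w & u) -> u) -> w) = max(0, 0.264 + 0.453 − 1) = max(0, -0.283) = 0.000
(u & (((w & u) -> u) -> w)) <-> u = 1 − |0.000 − 0.264| = 1 − 0.264 = 0.736
~u = 1 − 0.264 = 0.736
~u & v = max(0, 0.736 + 0.216 − 1) = max(0, -0.048) = 0.000
(~u & v) & u = max(0, 0.000 + 0.264 − 1) = max(0, -0.736) = 0.000
u & ((~u & v) & u) = max(0, 0.264 + 0.000 − 1) = max(0, -0.736) = 0.000
((u & (((w & u) -> u) -> w)) <-> u) \/ (u & ((~u & v) & u)) = max(0.736, 0.000) = 0.736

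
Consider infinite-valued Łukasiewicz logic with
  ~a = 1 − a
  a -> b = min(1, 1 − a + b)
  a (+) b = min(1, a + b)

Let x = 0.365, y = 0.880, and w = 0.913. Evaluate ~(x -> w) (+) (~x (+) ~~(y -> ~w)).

x -> w = min(1, 1 − 0.365 + 0.913) = min(1, 1.548) = 1.000
~(x -> w) = 1 − 1.000 = 0.000
~x = 1 − 0.365 = 0.635
~w = 1 − 0.913 = 0.087
y -> ~w = min(1, 1 − 0.880 + 0.087) = min(1, 0.207) = 0.207
~(y -> ~w) = 1 − 0.207 = 0.793
~~(y -> ~w) = 1 − 0.793 = 0.207
~x (+) ~~(y -> ~w) = min(1, 0.635 + 0.207) = min(1, 0.842) = 0.842
~(x -> w) (+) (~x (+) ~~(y -> ~w)) = min(1, 0.000 + 0.842) = min(1, 0.842) = 0.842

0.842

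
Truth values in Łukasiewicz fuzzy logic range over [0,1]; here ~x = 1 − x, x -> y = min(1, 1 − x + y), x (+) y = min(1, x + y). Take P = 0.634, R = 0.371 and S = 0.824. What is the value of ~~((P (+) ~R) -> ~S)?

0.176

~R = 1 − 0.371 = 0.629
P (+) ~R = min(1, 0.634 + 0.629) = min(1, 1.263) = 1.000
~S = 1 − 0.824 = 0.176
(P (+) ~R) -> ~S = min(1, 1 − 1.000 + 0.176) = min(1, 0.176) = 0.176
~((P (+) ~R) -> ~S) = 1 − 0.176 = 0.824
~~((P (+) ~R) -> ~S) = 1 − 0.824 = 0.176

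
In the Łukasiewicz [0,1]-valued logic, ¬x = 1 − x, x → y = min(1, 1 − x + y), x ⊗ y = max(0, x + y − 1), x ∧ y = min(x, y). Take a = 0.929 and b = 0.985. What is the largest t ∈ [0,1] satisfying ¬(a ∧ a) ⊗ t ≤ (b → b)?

1.000

a ∧ a = min(0.929, 0.929) = 0.929
¬(a ∧ a) = 1 − 0.929 = 0.071
So the left factor is ¬(a ∧ a) = 0.071.
b → b = min(1, 1 − 0.985 + 0.985) = min(1, 1.000) = 1.000
So the right-hand bound is b → b = 1.000.
The residuum of the Łukasiewicz t-norm gives the supremum: min(1, 1 − 0.071 + 1.000).
1 − 0.071 + 1.000 = 1.929, so t = min(1, 1.929) = 1.000.
Check: 0.071 ⊗ 1.000 = max(0, 0.071) = 0.071 ≤ 1.000.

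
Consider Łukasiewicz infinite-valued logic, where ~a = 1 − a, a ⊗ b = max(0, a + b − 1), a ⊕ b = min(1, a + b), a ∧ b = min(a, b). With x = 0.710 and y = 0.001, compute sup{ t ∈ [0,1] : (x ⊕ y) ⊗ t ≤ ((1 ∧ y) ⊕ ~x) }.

0.580

x ⊕ y = min(1, 0.710 + 0.001) = min(1, 0.711) = 0.711
So the left factor is x ⊕ y = 0.711.
1 ∧ y = min(1.000, 0.001) = 0.001
~x = 1 − 0.710 = 0.290
(1 ∧ y) ⊕ ~x = min(1, 0.001 + 0.290) = min(1, 0.291) = 0.291
So the right-hand bound is (1 ∧ y) ⊕ ~x = 0.291.
The residuum of the Łukasiewicz t-norm gives the supremum: min(1, 1 − 0.711 + 0.291).
1 − 0.711 + 0.291 = 0.580, so t = min(1, 0.580) = 0.580.
Check: 0.711 ⊗ 0.580 = max(0, 0.291) = 0.291 ≤ 0.291.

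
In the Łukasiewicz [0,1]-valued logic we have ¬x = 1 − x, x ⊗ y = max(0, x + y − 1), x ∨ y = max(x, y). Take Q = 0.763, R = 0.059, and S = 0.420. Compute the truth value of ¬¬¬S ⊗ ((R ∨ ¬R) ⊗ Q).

0.284

¬S = 1 − 0.420 = 0.580
¬¬S = 1 − 0.580 = 0.420
¬¬¬S = 1 − 0.420 = 0.580
¬R = 1 − 0.059 = 0.941
R ∨ ¬R = max(0.059, 0.941) = 0.941
(R ∨ ¬R) ⊗ Q = max(0, 0.941 + 0.763 − 1) = max(0, 0.704) = 0.704
¬¬¬S ⊗ ((R ∨ ¬R) ⊗ Q) = max(0, 0.580 + 0.704 − 1) = max(0, 0.284) = 0.284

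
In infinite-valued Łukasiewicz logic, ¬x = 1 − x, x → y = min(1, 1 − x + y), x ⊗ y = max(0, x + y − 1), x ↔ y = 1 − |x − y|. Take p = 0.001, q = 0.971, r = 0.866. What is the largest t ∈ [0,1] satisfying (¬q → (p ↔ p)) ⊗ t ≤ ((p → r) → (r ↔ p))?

0.135

¬q = 1 − 0.971 = 0.029
p ↔ p = 1 − |0.001 − 0.001| = 1 − 0.000 = 1.000
¬q → (p ↔ p) = min(1, 1 − 0.029 + 1.000) = min(1, 1.971) = 1.000
So the left factor is ¬q → (p ↔ p) = 1.000.
p → r = min(1, 1 − 0.001 + 0.866) = min(1, 1.865) = 1.000
r ↔ p = 1 − |0.866 − 0.001| = 1 − 0.865 = 0.135
(p → r) → (r ↔ p) = min(1, 1 − 1.000 + 0.135) = min(1, 0.135) = 0.135
So the right-hand bound is (p → r) → (r ↔ p) = 0.135.
The residuum of the Łukasiewicz t-norm gives the supremum: min(1, 1 − 1.000 + 0.135).
1 − 1.000 + 0.135 = 0.135, so t = min(1, 0.135) = 0.135.
Check: 1.000 ⊗ 0.135 = max(0, 0.135) = 0.135 ≤ 0.135.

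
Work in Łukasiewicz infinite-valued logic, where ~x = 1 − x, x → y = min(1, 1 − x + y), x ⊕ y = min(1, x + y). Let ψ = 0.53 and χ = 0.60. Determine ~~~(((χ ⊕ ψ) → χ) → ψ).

χ ⊕ ψ = min(1, 0.60 + 0.53) = min(1, 1.13) = 1.00
(χ ⊕ ψ) → χ = min(1, 1 − 1.00 + 0.60) = min(1, 0.60) = 0.60
((χ ⊕ ψ) → χ) → ψ = min(1, 1 − 0.60 + 0.53) = min(1, 0.93) = 0.93
~(((χ ⊕ ψ) → χ) → ψ) = 1 − 0.93 = 0.07
~~(((χ ⊕ ψ) → χ) → ψ) = 1 − 0.07 = 0.93
~~~(((χ ⊕ ψ) → χ) → ψ) = 1 − 0.93 = 0.07

0.07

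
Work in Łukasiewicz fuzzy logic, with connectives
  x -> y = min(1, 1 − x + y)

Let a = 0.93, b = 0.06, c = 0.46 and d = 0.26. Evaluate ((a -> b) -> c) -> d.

0.26

a -> b = min(1, 1 − 0.93 + 0.06) = min(1, 0.13) = 0.13
(a -> b) -> c = min(1, 1 − 0.13 + 0.46) = min(1, 1.33) = 1.00
((a -> b) -> c) -> d = min(1, 1 − 1.00 + 0.26) = min(1, 0.26) = 0.26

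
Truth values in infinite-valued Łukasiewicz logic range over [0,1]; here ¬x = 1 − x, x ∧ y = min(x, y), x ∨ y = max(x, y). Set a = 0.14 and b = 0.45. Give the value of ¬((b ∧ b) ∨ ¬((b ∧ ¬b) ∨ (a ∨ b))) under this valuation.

b ∧ b = min(0.45, 0.45) = 0.45
¬b = 1 − 0.45 = 0.55
b ∧ ¬b = min(0.45, 0.55) = 0.45
a ∨ b = max(0.14, 0.45) = 0.45
(b ∧ ¬b) ∨ (a ∨ b) = max(0.45, 0.45) = 0.45
¬((b ∧ ¬b) ∨ (a ∨ b)) = 1 − 0.45 = 0.55
(b ∧ b) ∨ ¬((b ∧ ¬b) ∨ (a ∨ b)) = max(0.45, 0.55) = 0.55
¬((b ∧ b) ∨ ¬((b ∧ ¬b) ∨ (a ∨ b))) = 1 − 0.55 = 0.45

0.45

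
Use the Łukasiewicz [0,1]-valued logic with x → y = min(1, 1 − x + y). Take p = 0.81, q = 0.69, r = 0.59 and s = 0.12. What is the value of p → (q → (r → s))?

r → s = min(1, 1 − 0.59 + 0.12) = min(1, 0.53) = 0.53
q → (r → s) = min(1, 1 − 0.69 + 0.53) = min(1, 0.84) = 0.84
p → (q → (r → s)) = min(1, 1 − 0.81 + 0.84) = min(1, 1.03) = 1.00

1.00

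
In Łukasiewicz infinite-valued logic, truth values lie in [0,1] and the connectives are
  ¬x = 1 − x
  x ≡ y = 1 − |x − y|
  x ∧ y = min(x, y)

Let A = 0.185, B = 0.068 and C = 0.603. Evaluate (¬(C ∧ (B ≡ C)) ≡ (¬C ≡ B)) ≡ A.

B ≡ C = 1 − |0.068 − 0.603| = 1 − 0.535 = 0.465
C ∧ (B ≡ C) = min(0.603, 0.465) = 0.465
¬(C ∧ (B ≡ C)) = 1 − 0.465 = 0.535
¬C = 1 − 0.603 = 0.397
¬C ≡ B = 1 − |0.397 − 0.068| = 1 − 0.329 = 0.671
¬(C ∧ (B ≡ C)) ≡ (¬C ≡ B) = 1 − |0.535 − 0.671| = 1 − 0.136 = 0.864
(¬(C ∧ (B ≡ C)) ≡ (¬C ≡ B)) ≡ A = 1 − |0.864 − 0.185| = 1 − 0.679 = 0.321

0.321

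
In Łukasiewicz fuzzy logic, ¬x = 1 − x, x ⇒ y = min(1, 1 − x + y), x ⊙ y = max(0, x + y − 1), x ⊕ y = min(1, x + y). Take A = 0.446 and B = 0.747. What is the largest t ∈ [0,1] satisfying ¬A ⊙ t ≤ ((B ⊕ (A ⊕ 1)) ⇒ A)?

0.892

¬A = 1 − 0.446 = 0.554
So the left factor is ¬A = 0.554.
A ⊕ 1 = min(1, 0.446 + 1.000) = min(1, 1.446) = 1.000
B ⊕ (A ⊕ 1) = min(1, 0.747 + 1.000) = min(1, 1.747) = 1.000
(B ⊕ (A ⊕ 1)) ⇒ A = min(1, 1 − 1.000 + 0.446) = min(1, 0.446) = 0.446
So the right-hand bound is (B ⊕ (A ⊕ 1)) ⇒ A = 0.446.
The residuum of the Łukasiewicz t-norm gives the supremum: min(1, 1 − 0.554 + 0.446).
1 − 0.554 + 0.446 = 0.892, so t = min(1, 0.892) = 0.892.
Check: 0.554 ⊙ 0.892 = max(0, 0.446) = 0.446 ≤ 0.446.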